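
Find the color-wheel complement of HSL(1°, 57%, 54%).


Complement = opposite side of color wheel = hue + 180°
H' = (1 + 180) mod 360 = 181°
S and L unchanged.
= HSL(181°, 57%, 54%)


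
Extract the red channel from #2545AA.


Color: #2545AA
R = 25 = 37
G = 45 = 69
B = AA = 170
Red = 37


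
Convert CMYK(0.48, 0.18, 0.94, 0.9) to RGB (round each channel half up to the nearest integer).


R = 255 × (1-C) × (1-K) = 255 × 0.52 × 0.10 = 13.26 → 13
G = 255 × (1-M) × (1-K) = 255 × 0.82 × 0.10 = 20.91 → 21
B = 255 × (1-Y) × (1-K) = 255 × 0.06 × 0.10 = 1.53 → 2
= RGB(13, 21, 2)


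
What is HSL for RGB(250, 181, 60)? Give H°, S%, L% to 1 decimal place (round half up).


Normalize: R'=250/255≈0.9804, G'=181/255≈0.7098, B'=60/255≈0.2353
Max=250/255, Min=60/255, Δ=Max-Min=190/255
L = (Max+Min)/2 = (250+60)/510 = 310/510 = 0.60784… → L = 60.8%
L > 0.5 → S = Δ/(2-Max-Min) = 190/(510-250-60) = 190/200 = 0.95 → S = 95.0%
(the 1/255 factors cancel in S and H, so raw channel differences can be used)
Max is R' → H = 60 × (((G-B)/Δ) mod 6) = 60 × (((181-60)/190) mod 6)
  121/190 = 0.6368…
  H = 60 × 0.6368… = 38.210…° → H = 38.2°
= HSL(38.2°, 95.0%, 60.8%)


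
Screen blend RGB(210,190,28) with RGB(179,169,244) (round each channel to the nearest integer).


Screen: C = 255 - (255-A)×(255-B)/255, rounded to nearest integer
R: 255 - (255-210)×(255-179)/255 = 255 - 3420/255 ≈ 255 - 13.412 = 241.588 → 242
G: 255 - (255-190)×(255-169)/255 = 255 - 5590/255 ≈ 255 - 21.922 = 233.078 → 233
B: 255 - (255-28)×(255-244)/255 = 255 - 2497/255 ≈ 255 - 9.792 = 245.208 → 245
= RGB(242, 233, 245)


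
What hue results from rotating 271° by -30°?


New hue = (H + rotation) mod 360
New hue = (271 -30) mod 360
= 241 mod 360
= 241°


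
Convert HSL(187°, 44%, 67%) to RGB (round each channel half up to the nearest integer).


H=187°, S=0.44, L=0.67
C = (1-|2L-1|)×S = (1-|0.34|)×0.44 = 0.2904
H' = H/60 = 187/60 ≈ 3.1167; X = C×(1-|H' mod 2 - 1|) = 0.25652
m = L - C/2 = 0.67 - 0.1452 = 0.5248
Sector ⌊H'⌋ = 3 → (R',G',B') = (0.0, 0.25652, 0.2904)
RGB = ((R'+m)×255, (G'+m)×255, (B'+m)×255) = (133.824, 199.2366, 207.876)
Round half up → RGB(134, 199, 208)


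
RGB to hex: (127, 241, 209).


R = 127 → 7F (hex)
G = 241 → F1 (hex)
B = 209 → D1 (hex)
Hex = #7FF1D1


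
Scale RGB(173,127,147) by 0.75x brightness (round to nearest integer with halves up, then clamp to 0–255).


Multiply each channel by 0.75, round half up, clamp to [0, 255]
R: 173×0.75 = 129.75 → round → 130
G: 127×0.75 = 95.25 → round → 95
B: 147×0.75 = 110.25 → round → 110
= RGB(130, 95, 110)


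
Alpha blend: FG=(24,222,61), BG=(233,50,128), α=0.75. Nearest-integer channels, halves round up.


C = α×F + (1-α)×B, with 1-α = 0.25
R: 0.75×24 + 0.25×233 = 18.00 + 58.25 = 76.25 → 76
G: 0.75×222 + 0.25×50 = 166.50 + 12.50 = 179.00 → 179
B: 0.75×61 + 0.25×128 = 45.75 + 32.00 = 77.75 → 78
= RGB(76, 179, 78)


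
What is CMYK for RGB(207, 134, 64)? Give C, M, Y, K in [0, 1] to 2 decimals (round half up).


R'=207/255≈0.8118, G'=134/255≈0.5255, B'=64/255≈0.2510
K = 1 - max(R',G',B') = 1 - 207/255 = 48/255 = 0.18823… → 0.19
(1-R'-K)/(1-K) simplifies to (max-R)/max with max = 207:
C = (207-207)/207 = 0/207 = 0 → 0.00
M = (207-134)/207 = 73/207 = 0.35265… → 0.35
Y = (207-64)/207 = 143/207 = 0.69082… → 0.69
= CMYK(0.00, 0.35, 0.69, 0.19)


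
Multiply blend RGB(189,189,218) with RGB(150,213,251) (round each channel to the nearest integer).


Multiply: C = A×B/255, rounded to nearest integer
R: 189×150/255 = 28350/255 ≈ 111.176 → 111
G: 189×213/255 = 40257/255 ≈ 157.871 → 158
B: 218×251/255 = 54718/255 ≈ 214.580 → 215
= RGB(111, 158, 215)


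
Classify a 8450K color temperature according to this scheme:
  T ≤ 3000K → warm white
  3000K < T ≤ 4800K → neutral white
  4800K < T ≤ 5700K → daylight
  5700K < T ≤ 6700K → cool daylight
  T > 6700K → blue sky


Temperature: 8450K
8450K > 6700K → blue sky
Classification: blue sky


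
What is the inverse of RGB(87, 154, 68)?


Invert: (255-R, 255-G, 255-B)
R: 255-87 = 168
G: 255-154 = 101
B: 255-68 = 187
= RGB(168, 101, 187)


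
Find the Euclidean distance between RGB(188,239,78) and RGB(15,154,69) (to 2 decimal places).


d = √[(R₁-R₂)² + (G₁-G₂)² + (B₁-B₂)²]
d = √[(188-15)² + (239-154)² + (78-69)²]
d = √[29929 + 7225 + 81]
d = √37235
d ≈ 192.96


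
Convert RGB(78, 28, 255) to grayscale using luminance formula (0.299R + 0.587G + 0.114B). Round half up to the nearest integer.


Gray = 0.299×R + 0.587×G + 0.114×B
Gray = 0.299×78 + 0.587×28 + 0.114×255
Gray = 23.322 + 16.436 + 29.070
Gray = 68.828 → round half up → 69
Gray = 69


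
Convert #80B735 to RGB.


80 → 128 (R)
B7 → 183 (G)
35 → 53 (B)
= RGB(128, 183, 53)


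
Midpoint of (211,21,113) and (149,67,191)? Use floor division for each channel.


Midpoint: each channel = ⌊(C₁+C₂)/2⌋
R: ⌊(211+149)/2⌋ = 180
G: ⌊(21+67)/2⌋ = 44
B: ⌊(113+191)/2⌋ = 152
= RGB(180, 44, 152)


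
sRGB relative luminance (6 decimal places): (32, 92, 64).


Linearize each channel (sRGB transfer function): c = v/255; c_lin = c/12.92 if c ≤ 0.04045, else ((c+0.055)/1.055)^2.4
  R: 32/255 ≈ 0.125490 > 0.04045 → ((0.125490+0.055)/1.055)^2.4 ≈ 0.014444
  G: 92/255 ≈ 0.360784 > 0.04045 → ((0.360784+0.055)/1.055)^2.4 ≈ 0.107023
  B: 64/255 ≈ 0.250980 > 0.04045 → ((0.250980+0.055)/1.055)^2.4 ≈ 0.051269
R_lin = 0.014444, G_lin = 0.107023, B_lin = 0.051269
L = 0.2126×R + 0.7152×G + 0.0722×B
L = 0.2126×0.014444 + 0.7152×0.107023 + 0.0722×0.051269
L ≈ 0.083315


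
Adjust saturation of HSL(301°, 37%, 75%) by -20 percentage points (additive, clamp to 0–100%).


Original S = 37%
Adjustment = -20 percentage points
New S = 37 + (-20) = 17
Clamp to [0, 100] → 17
= HSL(301°, 17%, 75%)


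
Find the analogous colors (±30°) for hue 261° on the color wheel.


Base hue: 261°
Left analog: (261 - 30) mod 360 = 231°
Right analog: (261 + 30) mod 360 = 291°
Analogous hues = 231° and 291°


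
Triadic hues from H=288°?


Triadic: equally spaced at 120° intervals
H1 = 288°
H2 = (288 + 120) mod 360 = 48°
H3 = (288 + 240) mod 360 = 168°
Triadic = 288°, 48°, 168°


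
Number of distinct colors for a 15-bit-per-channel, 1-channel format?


Total bits = 15 bits/channel × 1 channels = 15 bits
Distinct colors = 2^15
= 32,768 colors


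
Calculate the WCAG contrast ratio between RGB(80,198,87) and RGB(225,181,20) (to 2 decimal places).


Linearize each sRGB channel c=v/255: c/12.92 if c ≤ 0.04045 else ((c+0.055)/1.055)^2.4
L = 0.2126×R_lin + 0.7152×G_lin + 0.0722×B_lin
Color 1 (80,198,87):
  R=80: 80/255≈0.3137 > 0.04045 → ((0.3137+0.055)/1.055)^2.4 ≈ 0.08022
  G=198: 198/255≈0.7765 > 0.04045 → ((0.7765+0.055)/1.055)^2.4 ≈ 0.56471
  B=87: 87/255≈0.3412 > 0.04045 → ((0.3412+0.055)/1.055)^2.4 ≈ 0.09531
  L1 = 0.2126×0.08022 + 0.7152×0.56471 + 0.0722×0.09531 ≈ 0.42782
Color 2 (225,181,20):
  R=225: 225/255≈0.8824 > 0.04045 → ((0.8824+0.055)/1.055)^2.4 ≈ 0.75294
  G=181: 181/255≈0.7098 > 0.04045 → ((0.7098+0.055)/1.055)^2.4 ≈ 0.46208
  B=20: 20/255≈0.0784 > 0.04045 → ((0.0784+0.055)/1.055)^2.4 ≈ 0.00700
  L2 = 0.2126×0.75294 + 0.7152×0.46208 + 0.0722×0.00700 ≈ 0.49106
Lighter = 0.49106, Darker = 0.42782
Ratio = (L_lighter + 0.05) / (L_darker + 0.05)
Ratio = (0.49106 + 0.05) / (0.42782 + 0.05) = 0.54106 / 0.47782 ≈ 1.1324
Ratio ≈ 1.13:1


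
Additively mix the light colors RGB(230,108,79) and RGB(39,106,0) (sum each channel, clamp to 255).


Additive: each channel = min(255, C₁+C₂)
R: 230+39 = 269 → 255
G: 108+106 = 214 → 214
B: 79+0 = 79 → 79
= RGB(255, 214, 79)


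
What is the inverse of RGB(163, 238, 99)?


Invert: (255-R, 255-G, 255-B)
R: 255-163 = 92
G: 255-238 = 17
B: 255-99 = 156
= RGB(92, 17, 156)


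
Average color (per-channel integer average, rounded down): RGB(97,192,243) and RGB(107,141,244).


Midpoint: each channel = ⌊(C₁+C₂)/2⌋
R: ⌊(97+107)/2⌋ = 102
G: ⌊(192+141)/2⌋ = 166
B: ⌊(243+244)/2⌋ = 243
= RGB(102, 166, 243)


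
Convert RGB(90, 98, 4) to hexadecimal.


R = 90 → 5A (hex)
G = 98 → 62 (hex)
B = 4 → 04 (hex)
Hex = #5A6204


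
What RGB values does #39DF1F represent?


39 → 57 (R)
DF → 223 (G)
1F → 31 (B)
= RGB(57, 223, 31)


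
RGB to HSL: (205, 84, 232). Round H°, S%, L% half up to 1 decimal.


Normalize: R'=205/255≈0.8039, G'=84/255≈0.3294, B'=232/255≈0.9098
Max=232/255, Min=84/255, Δ=Max-Min=148/255
L = (Max+Min)/2 = (232+84)/510 = 316/510 = 0.61960… → L = 62.0%
L > 0.5 → S = Δ/(2-Max-Min) = 148/(510-232-84) = 148/194 = 0.76288… → S = 76.3%
(the 1/255 factors cancel in S and H, so raw channel differences can be used)
Max is B' → H = 60 × ((R-G)/Δ + 4) = 60 × ((205-84)/148 + 4)
  121/148 + 4 = 0.8175… + 4 = 4.8175…
  H = 60 × 4.8175… = 289.054…° → H = 289.1°
= HSL(289.1°, 76.3%, 62.0%)


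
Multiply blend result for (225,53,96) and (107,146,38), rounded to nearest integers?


Multiply: C = A×B/255, rounded to nearest integer
R: 225×107/255 = 24075/255 ≈ 94.412 → 94
G: 53×146/255 = 7738/255 ≈ 30.345 → 30
B: 96×38/255 = 3648/255 ≈ 14.306 → 14
= RGB(94, 30, 14)


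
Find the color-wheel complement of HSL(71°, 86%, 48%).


Complement = opposite side of color wheel = hue + 180°
H' = (71 + 180) mod 360 = 251°
S and L unchanged.
= HSL(251°, 86%, 48%)


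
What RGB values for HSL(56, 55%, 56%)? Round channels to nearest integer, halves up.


H=56°, S=0.55, L=0.56
C = (1-|2L-1|)×S = (1-|0.12|)×0.55 = 0.484
H' = H/60 = 56/60 ≈ 0.9333; X = C×(1-|H' mod 2 - 1|) ≈ 0.4517
m = L - C/2 = 0.56 - 0.242 = 0.318
Sector ⌊H'⌋ = 0 → (R',G',B') = (0.484, ≈0.4517, 0.0)
RGB = ((R'+m)×255, (G'+m)×255, (B'+m)×255) = (204.51, 196.282, 81.09)
Round half up → RGB(205, 196, 81)


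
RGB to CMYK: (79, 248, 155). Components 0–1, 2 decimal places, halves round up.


R'=79/255≈0.3098, G'=248/255≈0.9725, B'=155/255≈0.6078
K = 1 - max(R',G',B') = 1 - 248/255 = 7/255 = 0.02745… → 0.03
(1-R'-K)/(1-K) simplifies to (max-R)/max with max = 248:
C = (248-79)/248 = 169/248 = 0.68145… → 0.68
M = (248-248)/248 = 0/248 = 0 → 0.00
Y = (248-155)/248 = 93/248 = 0.375 → 0.38
= CMYK(0.68, 0.00, 0.38, 0.03)


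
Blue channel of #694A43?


Color: #694A43
R = 69 = 105
G = 4A = 74
B = 43 = 67
Blue = 67


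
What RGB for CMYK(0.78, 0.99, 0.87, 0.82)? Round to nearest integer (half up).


R = 255 × (1-C) × (1-K) = 255 × 0.22 × 0.18 = 10.098 → 10
G = 255 × (1-M) × (1-K) = 255 × 0.01 × 0.18 = 0.459 → 0
B = 255 × (1-Y) × (1-K) = 255 × 0.13 × 0.18 = 5.967 → 6
= RGB(10, 0, 6)


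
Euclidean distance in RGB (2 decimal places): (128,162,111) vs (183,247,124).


d = √[(R₁-R₂)² + (G₁-G₂)² + (B₁-B₂)²]
d = √[(128-183)² + (162-247)² + (111-124)²]
d = √[3025 + 7225 + 169]
d = √10419
d ≈ 102.07


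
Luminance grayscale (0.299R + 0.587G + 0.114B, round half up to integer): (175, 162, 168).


Gray = 0.299×R + 0.587×G + 0.114×B
Gray = 0.299×175 + 0.587×162 + 0.114×168
Gray = 52.325 + 95.094 + 19.152
Gray = 166.571 → round half up → 167
Gray = 167


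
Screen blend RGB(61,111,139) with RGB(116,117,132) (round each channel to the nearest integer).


Screen: C = 255 - (255-A)×(255-B)/255, rounded to nearest integer
R: 255 - (255-61)×(255-116)/255 = 255 - 26966/255 ≈ 255 - 105.749 = 149.251 → 149
G: 255 - (255-111)×(255-117)/255 = 255 - 19872/255 ≈ 255 - 77.929 = 177.071 → 177
B: 255 - (255-139)×(255-132)/255 = 255 - 14268/255 ≈ 255 - 55.953 = 199.047 → 199
= RGB(149, 177, 199)


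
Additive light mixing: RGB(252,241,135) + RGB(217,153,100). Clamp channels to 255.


Additive: each channel = min(255, C₁+C₂)
R: 252+217 = 469 → 255
G: 241+153 = 394 → 255
B: 135+100 = 235 → 235
= RGB(255, 255, 235)


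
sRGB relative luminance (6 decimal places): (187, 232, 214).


Linearize each channel (sRGB transfer function): c = v/255; c_lin = c/12.92 if c ≤ 0.04045, else ((c+0.055)/1.055)^2.4
  R: 187/255 ≈ 0.733333 > 0.04045 → ((0.733333+0.055)/1.055)^2.4 ≈ 0.496933
  G: 232/255 ≈ 0.909804 > 0.04045 → ((0.909804+0.055)/1.055)^2.4 ≈ 0.806952
  B: 214/255 ≈ 0.839216 > 0.04045 → ((0.839216+0.055)/1.055)^2.4 ≈ 0.672443
R_lin = 0.496933, G_lin = 0.806952, B_lin = 0.672443
L = 0.2126×R + 0.7152×G + 0.0722×B
L = 0.2126×0.496933 + 0.7152×0.806952 + 0.0722×0.672443
L ≈ 0.731331


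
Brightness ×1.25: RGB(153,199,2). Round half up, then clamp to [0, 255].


Multiply each channel by 1.25, round half up, clamp to [0, 255]
R: 153×1.25 = 191.25 → round → 191
G: 199×1.25 = 248.75 → round → 249
B: 2×1.25 = 2.5 → round → 3
= RGB(191, 249, 3)


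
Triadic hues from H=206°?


Triadic: equally spaced at 120° intervals
H1 = 206°
H2 = (206 + 120) mod 360 = 326°
H3 = (206 + 240) mod 360 = 86°
Triadic = 206°, 326°, 86°


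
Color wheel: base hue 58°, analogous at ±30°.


Base hue: 58°
Left analog: (58 - 30) mod 360 = 28°
Right analog: (58 + 30) mod 360 = 88°
Analogous hues = 28° and 88°


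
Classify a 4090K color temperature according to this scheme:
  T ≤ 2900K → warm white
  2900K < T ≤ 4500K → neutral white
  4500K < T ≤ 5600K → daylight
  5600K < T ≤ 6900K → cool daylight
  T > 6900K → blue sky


Temperature: 4090K
2900K < 4090K ≤ 4500K → neutral white
Classification: neutral white


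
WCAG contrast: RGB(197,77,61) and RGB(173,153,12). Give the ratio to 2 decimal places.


Linearize each sRGB channel c=v/255: c/12.92 if c ≤ 0.04045 else ((c+0.055)/1.055)^2.4
L = 0.2126×R_lin + 0.7152×G_lin + 0.0722×B_lin
Color 1 (197,77,61):
  R=197: 197/255≈0.7725 > 0.04045 → ((0.7725+0.055)/1.055)^2.4 ≈ 0.55834
  G=77: 77/255≈0.3020 > 0.04045 → ((0.3020+0.055)/1.055)^2.4 ≈ 0.07421
  B=61: 61/255≈0.2392 > 0.04045 → ((0.2392+0.055)/1.055)^2.4 ≈ 0.04667
  L1 = 0.2126×0.55834 + 0.7152×0.07421 + 0.0722×0.04667 ≈ 0.17515
Color 2 (173,153,12):
  R=173: 173/255≈0.6784 > 0.04045 → ((0.6784+0.055)/1.055)^2.4 ≈ 0.41789
  G=153: 153/255≈0.6000 > 0.04045 → ((0.6000+0.055)/1.055)^2.4 ≈ 0.31855
  B=12: 12/255≈0.0471 > 0.04045 → ((0.0471+0.055)/1.055)^2.4 ≈ 0.00368
  L2 = 0.2126×0.41789 + 0.7152×0.31855 + 0.0722×0.00368 ≈ 0.31693
Lighter = 0.31693, Darker = 0.17515
Ratio = (L_lighter + 0.05) / (L_darker + 0.05)
Ratio = (0.31693 + 0.05) / (0.17515 + 0.05) = 0.36693 / 0.22515 ≈ 1.6297
Ratio ≈ 1.63:1


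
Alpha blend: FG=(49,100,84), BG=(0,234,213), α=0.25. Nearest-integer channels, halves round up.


C = α×F + (1-α)×B, with 1-α = 0.75
R: 0.25×49 + 0.75×0 = 12.25 + 0.00 = 12.25 → 12
G: 0.25×100 + 0.75×234 = 25.00 + 175.50 = 200.50 → 201
B: 0.25×84 + 0.75×213 = 21.00 + 159.75 = 180.75 → 181
= RGB(12, 201, 181)


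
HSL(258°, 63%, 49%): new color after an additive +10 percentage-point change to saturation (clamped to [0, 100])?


Original S = 63%
Adjustment = +10 percentage points
New S = 63 + (10) = 73
Clamp to [0, 100] → 73
= HSL(258°, 73%, 49%)


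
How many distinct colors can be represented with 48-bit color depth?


Colors = 2^bits = 2^48
= 281,474,976,710,656 colors


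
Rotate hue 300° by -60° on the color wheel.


New hue = (H + rotation) mod 360
New hue = (300 -60) mod 360
= 240 mod 360
= 240°


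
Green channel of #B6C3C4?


Color: #B6C3C4
R = B6 = 182
G = C3 = 195
B = C4 = 196
Green = 195


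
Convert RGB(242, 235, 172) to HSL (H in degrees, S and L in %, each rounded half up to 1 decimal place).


Normalize: R'=242/255≈0.9490, G'=235/255≈0.9216, B'=172/255≈0.6745
Max=242/255, Min=172/255, Δ=Max-Min=70/255
L = (Max+Min)/2 = (242+172)/510 = 414/510 = 0.81176… → L = 81.2%
L > 0.5 → S = Δ/(2-Max-Min) = 70/(510-242-172) = 70/96 = 0.72916… → S = 72.9%
(the 1/255 factors cancel in S and H, so raw channel differences can be used)
Max is R' → H = 60 × (((G-B)/Δ) mod 6) = 60 × (((235-172)/70) mod 6)
  63/70 = 0.9
  H = 60 × 0.9 = 54° → H = 54.0°
= HSL(54.0°, 72.9%, 81.2%)


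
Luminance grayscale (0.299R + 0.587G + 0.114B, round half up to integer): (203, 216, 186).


Gray = 0.299×R + 0.587×G + 0.114×B
Gray = 0.299×203 + 0.587×216 + 0.114×186
Gray = 60.697 + 126.792 + 21.204
Gray = 208.693 → round half up → 209
Gray = 209


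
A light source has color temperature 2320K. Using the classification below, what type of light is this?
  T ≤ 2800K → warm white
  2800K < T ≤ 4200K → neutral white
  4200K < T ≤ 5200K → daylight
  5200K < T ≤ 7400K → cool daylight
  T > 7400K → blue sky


Temperature: 2320K
2320K ≤ 2800K → warm white
Classification: warm white


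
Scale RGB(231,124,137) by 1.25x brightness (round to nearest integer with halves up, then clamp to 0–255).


Multiply each channel by 1.25, round half up, clamp to [0, 255]
R: 231×1.25 = 288.75 → round → 289 → clamp → 255
G: 124×1.25 = 155
B: 137×1.25 = 171.25 → round → 171
= RGB(255, 155, 171)


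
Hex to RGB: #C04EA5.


C0 → 192 (R)
4E → 78 (G)
A5 → 165 (B)
= RGB(192, 78, 165)


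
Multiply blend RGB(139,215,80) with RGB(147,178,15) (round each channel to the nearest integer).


Multiply: C = A×B/255, rounded to nearest integer
R: 139×147/255 = 20433/255 ≈ 80.129 → 80
G: 215×178/255 = 38270/255 ≈ 150.078 → 150
B: 80×15/255 = 1200/255 ≈ 4.706 → 5
= RGB(80, 150, 5)


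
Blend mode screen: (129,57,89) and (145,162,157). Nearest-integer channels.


Screen: C = 255 - (255-A)×(255-B)/255, rounded to nearest integer
R: 255 - (255-129)×(255-145)/255 = 255 - 13860/255 ≈ 255 - 54.353 = 200.647 → 201
G: 255 - (255-57)×(255-162)/255 = 255 - 18414/255 ≈ 255 - 72.212 = 182.788 → 183
B: 255 - (255-89)×(255-157)/255 = 255 - 16268/255 ≈ 255 - 63.796 = 191.204 → 191
= RGB(201, 183, 191)


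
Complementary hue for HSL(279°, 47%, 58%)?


Complement = opposite side of color wheel = hue + 180°
H' = (279 + 180) mod 360 = 99°
S and L unchanged.
= HSL(99°, 47%, 58%)


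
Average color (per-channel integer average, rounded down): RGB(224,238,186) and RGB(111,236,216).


Midpoint: each channel = ⌊(C₁+C₂)/2⌋
R: ⌊(224+111)/2⌋ = 167
G: ⌊(238+236)/2⌋ = 237
B: ⌊(186+216)/2⌋ = 201
= RGB(167, 237, 201)


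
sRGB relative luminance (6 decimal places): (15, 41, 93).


Linearize each channel (sRGB transfer function): c = v/255; c_lin = c/12.92 if c ≤ 0.04045, else ((c+0.055)/1.055)^2.4
  R: 15/255 ≈ 0.058824 > 0.04045 → ((0.058824+0.055)/1.055)^2.4 ≈ 0.004777
  G: 41/255 ≈ 0.160784 > 0.04045 → ((0.160784+0.055)/1.055)^2.4 ≈ 0.022174
  B: 93/255 ≈ 0.364706 > 0.04045 → ((0.364706+0.055)/1.055)^2.4 ≈ 0.109462
R_lin = 0.004777, G_lin = 0.022174, B_lin = 0.109462
L = 0.2126×R + 0.7152×G + 0.0722×B
L = 0.2126×0.004777 + 0.7152×0.022174 + 0.0722×0.109462
L ≈ 0.024777


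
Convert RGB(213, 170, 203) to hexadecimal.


R = 213 → D5 (hex)
G = 170 → AA (hex)
B = 203 → CB (hex)
Hex = #D5AACB


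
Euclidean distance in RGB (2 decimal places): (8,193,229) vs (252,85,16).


d = √[(R₁-R₂)² + (G₁-G₂)² + (B₁-B₂)²]
d = √[(8-252)² + (193-85)² + (229-16)²]
d = √[59536 + 11664 + 45369]
d = √116569
d ≈ 341.42


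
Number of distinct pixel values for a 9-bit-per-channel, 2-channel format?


Total bits = 9 bits/channel × 2 channels = 18 bits
Distinct pixel values = 2^18
= 262,144 pixel values


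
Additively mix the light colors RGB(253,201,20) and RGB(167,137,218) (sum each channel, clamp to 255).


Additive: each channel = min(255, C₁+C₂)
R: 253+167 = 420 → 255
G: 201+137 = 338 → 255
B: 20+218 = 238 → 238
= RGB(255, 255, 238)


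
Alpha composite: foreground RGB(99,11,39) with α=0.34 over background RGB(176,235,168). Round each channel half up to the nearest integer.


C = α×F + (1-α)×B, with 1-α = 0.66
R: 0.34×99 + 0.66×176 = 33.66 + 116.16 = 149.82 → 150
G: 0.34×11 + 0.66×235 = 3.74 + 155.10 = 158.84 → 159
B: 0.34×39 + 0.66×168 = 13.26 + 110.88 = 124.14 → 124
= RGB(150, 159, 124)


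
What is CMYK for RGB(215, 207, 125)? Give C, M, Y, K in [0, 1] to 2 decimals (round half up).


R'=215/255≈0.8431, G'=207/255≈0.8118, B'=125/255≈0.4902
K = 1 - max(R',G',B') = 1 - 215/255 = 40/255 = 0.15686… → 0.16
(1-R'-K)/(1-K) simplifies to (max-R)/max with max = 215:
C = (215-215)/215 = 0/215 = 0 → 0.00
M = (215-207)/215 = 8/215 = 0.03720… → 0.04
Y = (215-125)/215 = 90/215 = 0.41860… → 0.42
= CMYK(0.00, 0.04, 0.42, 0.16)


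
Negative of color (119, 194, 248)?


Invert: (255-R, 255-G, 255-B)
R: 255-119 = 136
G: 255-194 = 61
B: 255-248 = 7
= RGB(136, 61, 7)


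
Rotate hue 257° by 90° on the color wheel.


New hue = (H + rotation) mod 360
New hue = (257 + 90) mod 360
= 347 mod 360
= 347°


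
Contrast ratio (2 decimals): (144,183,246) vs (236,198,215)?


Linearize each sRGB channel c=v/255: c/12.92 if c ≤ 0.04045 else ((c+0.055)/1.055)^2.4
L = 0.2126×R_lin + 0.7152×G_lin + 0.0722×B_lin
Color 1 (144,183,246):
  R=144: 144/255≈0.5647 > 0.04045 → ((0.5647+0.055)/1.055)^2.4 ≈ 0.27889
  G=183: 183/255≈0.7176 > 0.04045 → ((0.7176+0.055)/1.055)^2.4 ≈ 0.47353
  B=246: 246/255≈0.9647 > 0.04045 → ((0.9647+0.055)/1.055)^2.4 ≈ 0.92158
  L1 = 0.2126×0.27889 + 0.7152×0.47353 + 0.0722×0.92158 ≈ 0.46450
Color 2 (236,198,215):
  R=236: 236/255≈0.9255 > 0.04045 → ((0.9255+0.055)/1.055)^2.4 ≈ 0.83880
  G=198: 198/255≈0.7765 > 0.04045 → ((0.7765+0.055)/1.055)^2.4 ≈ 0.56471
  B=215: 215/255≈0.8431 > 0.04045 → ((0.8431+0.055)/1.055)^2.4 ≈ 0.67954
  L2 = 0.2126×0.83880 + 0.7152×0.56471 + 0.0722×0.67954 ≈ 0.63127
Lighter = 0.63127, Darker = 0.46450
Ratio = (L_lighter + 0.05) / (L_darker + 0.05)
Ratio = (0.63127 + 0.05) / (0.46450 + 0.05) = 0.68127 / 0.51450 ≈ 1.3241
Ratio ≈ 1.32:1


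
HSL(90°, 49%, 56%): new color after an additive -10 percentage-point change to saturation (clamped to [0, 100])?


Original S = 49%
Adjustment = -10 percentage points
New S = 49 + (-10) = 39
Clamp to [0, 100] → 39
= HSL(90°, 39%, 56%)


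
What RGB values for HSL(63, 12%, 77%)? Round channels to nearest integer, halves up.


H=63°, S=0.12, L=0.77
C = (1-|2L-1|)×S = (1-|0.54|)×0.12 = 0.0552
H' = H/60 = 63/60 ≈ 1.0500; X = C×(1-|H' mod 2 - 1|) = 0.05244
m = L - C/2 = 0.77 - 0.0276 = 0.7424
Sector ⌊H'⌋ = 1 → (R',G',B') = (0.05244, 0.0552, 0.0)
RGB = ((R'+m)×255, (G'+m)×255, (B'+m)×255) = (202.6842, 203.388, 189.312)
Round half up → RGB(203, 203, 189)


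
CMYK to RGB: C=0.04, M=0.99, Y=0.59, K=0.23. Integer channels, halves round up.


R = 255 × (1-C) × (1-K) = 255 × 0.96 × 0.77 = 188.496 → 188
G = 255 × (1-M) × (1-K) = 255 × 0.01 × 0.77 = 1.9635 → 2
B = 255 × (1-Y) × (1-K) = 255 × 0.41 × 0.77 = 80.5035 → 81
= RGB(188, 2, 81)


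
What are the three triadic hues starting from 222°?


Triadic: equally spaced at 120° intervals
H1 = 222°
H2 = (222 + 120) mod 360 = 342°
H3 = (222 + 240) mod 360 = 102°
Triadic = 222°, 342°, 102°


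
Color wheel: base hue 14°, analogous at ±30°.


Base hue: 14°
Left analog: (14 - 30) mod 360 = 344°
Right analog: (14 + 30) mod 360 = 44°
Analogous hues = 344° and 44°


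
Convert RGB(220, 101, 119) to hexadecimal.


R = 220 → DC (hex)
G = 101 → 65 (hex)
B = 119 → 77 (hex)
Hex = #DC6577


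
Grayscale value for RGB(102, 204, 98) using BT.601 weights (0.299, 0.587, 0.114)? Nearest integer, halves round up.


Gray = 0.299×R + 0.587×G + 0.114×B
Gray = 0.299×102 + 0.587×204 + 0.114×98
Gray = 30.498 + 119.748 + 11.172
Gray = 161.418 → round half up → 161
Gray = 161


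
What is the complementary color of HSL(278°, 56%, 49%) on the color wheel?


Complement = opposite side of color wheel = hue + 180°
H' = (278 + 180) mod 360 = 98°
S and L unchanged.
= HSL(98°, 56%, 49%)


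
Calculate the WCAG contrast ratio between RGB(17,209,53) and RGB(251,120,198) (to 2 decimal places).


Linearize each sRGB channel c=v/255: c/12.92 if c ≤ 0.04045 else ((c+0.055)/1.055)^2.4
L = 0.2126×R_lin + 0.7152×G_lin + 0.0722×B_lin
Color 1 (17,209,53):
  R=17: 17/255≈0.0667 > 0.04045 → ((0.0667+0.055)/1.055)^2.4 ≈ 0.00561
  G=209: 209/255≈0.8196 > 0.04045 → ((0.8196+0.055)/1.055)^2.4 ≈ 0.63760
  B=53: 53/255≈0.2078 > 0.04045 → ((0.2078+0.055)/1.055)^2.4 ≈ 0.03560
  L1 = 0.2126×0.00561 + 0.7152×0.63760 + 0.0722×0.03560 ≈ 0.45977
Color 2 (251,120,198):
  R=251: 251/255≈0.9843 > 0.04045 → ((0.9843+0.055)/1.055)^2.4 ≈ 0.96469
  G=120: 120/255≈0.4706 > 0.04045 → ((0.4706+0.055)/1.055)^2.4 ≈ 0.18782
  B=198: 198/255≈0.7765 > 0.04045 → ((0.7765+0.055)/1.055)^2.4 ≈ 0.56471
  L2 = 0.2126×0.96469 + 0.7152×0.18782 + 0.0722×0.56471 ≈ 0.38019
Lighter = 0.45977, Darker = 0.38019
Ratio = (L_lighter + 0.05) / (L_darker + 0.05)
Ratio = (0.45977 + 0.05) / (0.38019 + 0.05) = 0.50977 / 0.43019 ≈ 1.1850
Ratio ≈ 1.18:1


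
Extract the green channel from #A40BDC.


Color: #A40BDC
R = A4 = 164
G = 0B = 11
B = DC = 220
Green = 11


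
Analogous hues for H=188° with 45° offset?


Base hue: 188°
Left analog: (188 - 45) mod 360 = 143°
Right analog: (188 + 45) mod 360 = 233°
Analogous hues = 143° and 233°


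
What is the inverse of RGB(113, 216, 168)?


Invert: (255-R, 255-G, 255-B)
R: 255-113 = 142
G: 255-216 = 39
B: 255-168 = 87
= RGB(142, 39, 87)


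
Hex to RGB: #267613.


26 → 38 (R)
76 → 118 (G)
13 → 19 (B)
= RGB(38, 118, 19)


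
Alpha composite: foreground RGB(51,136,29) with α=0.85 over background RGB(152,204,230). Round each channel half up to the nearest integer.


C = α×F + (1-α)×B, with 1-α = 0.15
R: 0.85×51 + 0.15×152 = 43.35 + 22.80 = 66.15 → 66
G: 0.85×136 + 0.15×204 = 115.60 + 30.60 = 146.20 → 146
B: 0.85×29 + 0.15×230 = 24.65 + 34.50 = 59.15 → 59
= RGB(66, 146, 59)


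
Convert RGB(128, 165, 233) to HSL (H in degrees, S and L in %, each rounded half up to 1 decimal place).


Normalize: R'=128/255≈0.5020, G'=165/255≈0.6471, B'=233/255≈0.9137
Max=233/255, Min=128/255, Δ=Max-Min=105/255
L = (Max+Min)/2 = (233+128)/510 = 361/510 = 0.70784… → L = 70.8%
L > 0.5 → S = Δ/(2-Max-Min) = 105/(510-233-128) = 105/149 = 0.70469… → S = 70.5%
(the 1/255 factors cancel in S and H, so raw channel differences can be used)
Max is B' → H = 60 × ((R-G)/Δ + 4) = 60 × ((128-165)/105 + 4)
  -37/105 + 4 = -0.3523… + 4 = 3.6476…
  H = 60 × 3.6476… = 218.857…° → H = 218.9°
= HSL(218.9°, 70.5%, 70.8%)


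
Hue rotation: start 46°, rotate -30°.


New hue = (H + rotation) mod 360
New hue = (46 -30) mod 360
= 16 mod 360
= 16°


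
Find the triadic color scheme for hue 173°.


Triadic: equally spaced at 120° intervals
H1 = 173°
H2 = (173 + 120) mod 360 = 293°
H3 = (173 + 240) mod 360 = 53°
Triadic = 173°, 293°, 53°


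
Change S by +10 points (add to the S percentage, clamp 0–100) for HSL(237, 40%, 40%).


Original S = 40%
Adjustment = +10 percentage points
New S = 40 + (10) = 50
Clamp to [0, 100] → 50
= HSL(237°, 50%, 40%)


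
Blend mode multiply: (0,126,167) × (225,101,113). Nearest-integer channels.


Multiply: C = A×B/255, rounded to nearest integer
R: 0×225/255 = 0/255 ≈ 0.000 → 0
G: 126×101/255 = 12726/255 ≈ 49.906 → 50
B: 167×113/255 = 18871/255 ≈ 74.004 → 74
= RGB(0, 50, 74)


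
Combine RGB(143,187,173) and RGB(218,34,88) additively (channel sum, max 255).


Additive: each channel = min(255, C₁+C₂)
R: 143+218 = 361 → 255
G: 187+34 = 221 → 221
B: 173+88 = 261 → 255
= RGB(255, 221, 255)


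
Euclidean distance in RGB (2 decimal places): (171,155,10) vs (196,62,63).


d = √[(R₁-R₂)² + (G₁-G₂)² + (B₁-B₂)²]
d = √[(171-196)² + (155-62)² + (10-63)²]
d = √[625 + 8649 + 2809]
d = √12083
d ≈ 109.92


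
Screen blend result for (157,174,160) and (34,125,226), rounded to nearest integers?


Screen: C = 255 - (255-A)×(255-B)/255, rounded to nearest integer
R: 255 - (255-157)×(255-34)/255 = 255 - 21658/255 ≈ 255 - 84.933 = 170.067 → 170
G: 255 - (255-174)×(255-125)/255 = 255 - 10530/255 ≈ 255 - 41.294 = 213.706 → 214
B: 255 - (255-160)×(255-226)/255 = 255 - 2755/255 ≈ 255 - 10.804 = 244.196 → 244
= RGB(170, 214, 244)


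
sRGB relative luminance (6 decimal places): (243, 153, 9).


Linearize each channel (sRGB transfer function): c = v/255; c_lin = c/12.92 if c ≤ 0.04045, else ((c+0.055)/1.055)^2.4
  R: 243/255 ≈ 0.952941 > 0.04045 → ((0.952941+0.055)/1.055)^2.4 ≈ 0.896269
  G: 153/255 ≈ 0.600000 > 0.04045 → ((0.600000+0.055)/1.055)^2.4 ≈ 0.318547
  B: 9/255 ≈ 0.035294 ≤ 0.04045 → 0.035294/12.92 ≈ 0.002732
R_lin = 0.896269, G_lin = 0.318547, B_lin = 0.002732
L = 0.2126×R + 0.7152×G + 0.0722×B
L = 0.2126×0.896269 + 0.7152×0.318547 + 0.0722×0.002732
L ≈ 0.418569


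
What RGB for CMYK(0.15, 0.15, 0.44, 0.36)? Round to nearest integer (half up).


R = 255 × (1-C) × (1-K) = 255 × 0.85 × 0.64 = 138.72 → 139
G = 255 × (1-M) × (1-K) = 255 × 0.85 × 0.64 = 138.72 → 139
B = 255 × (1-Y) × (1-K) = 255 × 0.56 × 0.64 = 91.392 → 91
= RGB(139, 139, 91)


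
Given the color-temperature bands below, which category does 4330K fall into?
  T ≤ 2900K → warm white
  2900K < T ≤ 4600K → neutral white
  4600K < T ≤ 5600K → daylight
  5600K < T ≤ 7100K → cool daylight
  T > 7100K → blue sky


Temperature: 4330K
2900K < 4330K ≤ 4600K → neutral white
Classification: neutral white


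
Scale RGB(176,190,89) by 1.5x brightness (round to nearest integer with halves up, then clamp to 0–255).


Multiply each channel by 1.5, round half up, clamp to [0, 255]
R: 176×1.5 = 264 → clamp → 255
G: 190×1.5 = 285 → clamp → 255
B: 89×1.5 = 133.5 → round → 134
= RGB(255, 255, 134)


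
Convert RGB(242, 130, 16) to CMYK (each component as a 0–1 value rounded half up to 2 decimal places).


R'=242/255≈0.9490, G'=130/255≈0.5098, B'=16/255≈0.0627
K = 1 - max(R',G',B') = 1 - 242/255 = 13/255 = 0.05098… → 0.05
(1-R'-K)/(1-K) simplifies to (max-R)/max with max = 242:
C = (242-242)/242 = 0/242 = 0 → 0.00
M = (242-130)/242 = 112/242 = 0.46280… → 0.46
Y = (242-16)/242 = 226/242 = 0.93388… → 0.93
= CMYK(0.00, 0.46, 0.93, 0.05)


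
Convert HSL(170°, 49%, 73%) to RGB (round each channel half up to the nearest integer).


H=170°, S=0.49, L=0.73
C = (1-|2L-1|)×S = (1-|0.46|)×0.49 = 0.2646
H' = H/60 = 170/60 ≈ 2.8333; X = C×(1-|H' mod 2 - 1|) = 0.2205
m = L - C/2 = 0.73 - 0.1323 = 0.5977
Sector ⌊H'⌋ = 2 → (R',G',B') = (0.0, 0.2646, 0.2205)
RGB = ((R'+m)×255, (G'+m)×255, (B'+m)×255) = (152.4135, 219.8865, 208.641)
Round half up → RGB(152, 220, 209)


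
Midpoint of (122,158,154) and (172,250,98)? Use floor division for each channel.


Midpoint: each channel = ⌊(C₁+C₂)/2⌋
R: ⌊(122+172)/2⌋ = 147
G: ⌊(158+250)/2⌋ = 204
B: ⌊(154+98)/2⌋ = 126
= RGB(147, 204, 126)


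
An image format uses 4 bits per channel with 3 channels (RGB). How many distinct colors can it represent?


Total bits = 4 bits/channel × 3 channels = 12 bits
Distinct colors = 2^12
= 4,096 colors


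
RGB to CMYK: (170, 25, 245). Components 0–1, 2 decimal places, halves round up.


R'=170/255≈0.6667, G'=25/255≈0.0980, B'=245/255≈0.9608
K = 1 - max(R',G',B') = 1 - 245/255 = 10/255 = 0.03921… → 0.04
(1-R'-K)/(1-K) simplifies to (max-R)/max with max = 245:
C = (245-170)/245 = 75/245 = 0.30612… → 0.31
M = (245-25)/245 = 220/245 = 0.89795… → 0.90
Y = (245-245)/245 = 0/245 = 0 → 0.00
= CMYK(0.31, 0.90, 0.00, 0.04)


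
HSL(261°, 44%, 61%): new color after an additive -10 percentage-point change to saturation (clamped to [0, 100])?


Original S = 44%
Adjustment = -10 percentage points
New S = 44 + (-10) = 34
Clamp to [0, 100] → 34
= HSL(261°, 34%, 61%)


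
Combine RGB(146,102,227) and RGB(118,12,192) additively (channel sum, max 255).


Additive: each channel = min(255, C₁+C₂)
R: 146+118 = 264 → 255
G: 102+12 = 114 → 114
B: 227+192 = 419 → 255
= RGB(255, 114, 255)


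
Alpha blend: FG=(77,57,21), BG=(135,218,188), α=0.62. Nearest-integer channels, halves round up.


C = α×F + (1-α)×B, with 1-α = 0.38
R: 0.62×77 + 0.38×135 = 47.74 + 51.30 = 99.04 → 99
G: 0.62×57 + 0.38×218 = 35.34 + 82.84 = 118.18 → 118
B: 0.62×21 + 0.38×188 = 13.02 + 71.44 = 84.46 → 84
= RGB(99, 118, 84)


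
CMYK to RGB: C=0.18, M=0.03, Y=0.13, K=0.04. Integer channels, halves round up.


R = 255 × (1-C) × (1-K) = 255 × 0.82 × 0.96 = 200.736 → 201
G = 255 × (1-M) × (1-K) = 255 × 0.97 × 0.96 = 237.456 → 237
B = 255 × (1-Y) × (1-K) = 255 × 0.87 × 0.96 = 212.976 → 213
= RGB(201, 237, 213)


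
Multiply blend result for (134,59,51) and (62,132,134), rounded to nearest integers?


Multiply: C = A×B/255, rounded to nearest integer
R: 134×62/255 = 8308/255 ≈ 32.580 → 33
G: 59×132/255 = 7788/255 ≈ 30.541 → 31
B: 51×134/255 = 6834/255 ≈ 26.800 → 27
= RGB(33, 31, 27)


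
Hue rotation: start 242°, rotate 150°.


New hue = (H + rotation) mod 360
New hue = (242 + 150) mod 360
= 392 mod 360
= 32°


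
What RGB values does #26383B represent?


26 → 38 (R)
38 → 56 (G)
3B → 59 (B)
= RGB(38, 56, 59)


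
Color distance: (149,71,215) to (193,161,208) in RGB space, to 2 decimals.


d = √[(R₁-R₂)² + (G₁-G₂)² + (B₁-B₂)²]
d = √[(149-193)² + (71-161)² + (215-208)²]
d = √[1936 + 8100 + 49]
d = √10085
d ≈ 100.42


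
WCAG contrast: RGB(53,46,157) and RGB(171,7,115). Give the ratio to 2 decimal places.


Linearize each sRGB channel c=v/255: c/12.92 if c ≤ 0.04045 else ((c+0.055)/1.055)^2.4
L = 0.2126×R_lin + 0.7152×G_lin + 0.0722×B_lin
Color 1 (53,46,157):
  R=53: 53/255≈0.2078 > 0.04045 → ((0.2078+0.055)/1.055)^2.4 ≈ 0.03560
  G=46: 46/255≈0.1804 > 0.04045 → ((0.1804+0.055)/1.055)^2.4 ≈ 0.02732
  B=157: 157/255≈0.6157 > 0.04045 → ((0.6157+0.055)/1.055)^2.4 ≈ 0.33716
  L1 = 0.2126×0.03560 + 0.7152×0.02732 + 0.0722×0.33716 ≈ 0.05145
Color 2 (171,7,115):
  R=171: 171/255≈0.6706 > 0.04045 → ((0.6706+0.055)/1.055)^2.4 ≈ 0.40724
  G=7: 7/255≈0.0275 ≤ 0.04045 → 0.0275/12.92 ≈ 0.00212
  B=115: 115/255≈0.4510 > 0.04045 → ((0.4510+0.055)/1.055)^2.4 ≈ 0.17144
  L2 = 0.2126×0.40724 + 0.7152×0.00212 + 0.0722×0.17144 ≈ 0.10048
Lighter = 0.10048, Darker = 0.05145
Ratio = (L_lighter + 0.05) / (L_darker + 0.05)
Ratio = (0.10048 + 0.05) / (0.05145 + 0.05) = 0.15048 / 0.10145 ≈ 1.4832
Ratio ≈ 1.48:1


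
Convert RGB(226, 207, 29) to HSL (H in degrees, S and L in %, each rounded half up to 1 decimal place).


Normalize: R'=226/255≈0.8863, G'=207/255≈0.8118, B'=29/255≈0.1137
Max=226/255, Min=29/255, Δ=Max-Min=197/255
L = (Max+Min)/2 = (226+29)/510 = 255/510 = 0.5 → L = 50.0%
L ≤ 0.5 → S = Δ/(Max+Min) = 197/(226+29) = 197/255 = 0.77254… → S = 77.3%
(the 1/255 factors cancel in S and H, so raw channel differences can be used)
Max is R' → H = 60 × (((G-B)/Δ) mod 6) = 60 × (((207-29)/197) mod 6)
  178/197 = 0.9035…
  H = 60 × 0.9035… = 54.213…° → H = 54.2°
= HSL(54.2°, 77.3%, 50.0%)


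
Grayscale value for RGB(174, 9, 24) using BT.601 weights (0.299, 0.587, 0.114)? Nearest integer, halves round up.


Gray = 0.299×R + 0.587×G + 0.114×B
Gray = 0.299×174 + 0.587×9 + 0.114×24
Gray = 52.026 + 5.283 + 2.736
Gray = 60.045 → round half up → 60
Gray = 60


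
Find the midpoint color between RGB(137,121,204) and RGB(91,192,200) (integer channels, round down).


Midpoint: each channel = ⌊(C₁+C₂)/2⌋
R: ⌊(137+91)/2⌋ = 114
G: ⌊(121+192)/2⌋ = 156
B: ⌊(204+200)/2⌋ = 202
= RGB(114, 156, 202)


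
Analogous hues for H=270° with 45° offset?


Base hue: 270°
Left analog: (270 - 45) mod 360 = 225°
Right analog: (270 + 45) mod 360 = 315°
Analogous hues = 225° and 315°


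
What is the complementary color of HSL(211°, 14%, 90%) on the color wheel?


Complement = opposite side of color wheel = hue + 180°
H' = (211 + 180) mod 360 = 31°
S and L unchanged.
= HSL(31°, 14%, 90%)


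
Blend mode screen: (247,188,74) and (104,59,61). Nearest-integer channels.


Screen: C = 255 - (255-A)×(255-B)/255, rounded to nearest integer
R: 255 - (255-247)×(255-104)/255 = 255 - 1208/255 ≈ 255 - 4.737 = 250.263 → 250
G: 255 - (255-188)×(255-59)/255 = 255 - 13132/255 ≈ 255 - 51.498 = 203.502 → 204
B: 255 - (255-74)×(255-61)/255 = 255 - 35114/255 ≈ 255 - 137.702 = 117.298 → 117
= RGB(250, 204, 117)


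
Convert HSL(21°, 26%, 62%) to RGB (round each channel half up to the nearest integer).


H=21°, S=0.26, L=0.62
C = (1-|2L-1|)×S = (1-|0.24|)×0.26 = 0.1976
H' = H/60 = 21/60 ≈ 0.3500; X = C×(1-|H' mod 2 - 1|) = 0.06916
m = L - C/2 = 0.62 - 0.0988 = 0.5212
Sector ⌊H'⌋ = 0 → (R',G',B') = (0.1976, 0.06916, 0.0)
RGB = ((R'+m)×255, (G'+m)×255, (B'+m)×255) = (183.294, 150.5418, 132.906)
Round half up → RGB(183, 151, 133)


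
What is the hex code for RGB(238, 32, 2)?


R = 238 → EE (hex)
G = 32 → 20 (hex)
B = 2 → 02 (hex)
Hex = #EE2002


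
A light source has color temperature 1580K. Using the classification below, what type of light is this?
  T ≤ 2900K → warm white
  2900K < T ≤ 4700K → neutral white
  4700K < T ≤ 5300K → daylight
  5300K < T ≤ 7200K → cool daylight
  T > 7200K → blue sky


Temperature: 1580K
1580K ≤ 2900K → warm white
Classification: warm white


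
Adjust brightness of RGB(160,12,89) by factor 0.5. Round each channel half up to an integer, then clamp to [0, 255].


Multiply each channel by 0.5, round half up, clamp to [0, 255]
R: 160×0.5 = 80
G: 12×0.5 = 6
B: 89×0.5 = 44.5 → round → 45
= RGB(80, 6, 45)


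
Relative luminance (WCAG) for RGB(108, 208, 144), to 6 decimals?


Linearize each channel (sRGB transfer function): c = v/255; c_lin = c/12.92 if c ≤ 0.04045, else ((c+0.055)/1.055)^2.4
  R: 108/255 ≈ 0.423529 > 0.04045 → ((0.423529+0.055)/1.055)^2.4 ≈ 0.149960
  G: 208/255 ≈ 0.815686 > 0.04045 → ((0.815686+0.055)/1.055)^2.4 ≈ 0.630757
  B: 144/255 ≈ 0.564706 > 0.04045 → ((0.564706+0.055)/1.055)^2.4 ≈ 0.278894
R_lin = 0.149960, G_lin = 0.630757, B_lin = 0.278894
L = 0.2126×R + 0.7152×G + 0.0722×B
L = 0.2126×0.149960 + 0.7152×0.630757 + 0.0722×0.278894
L ≈ 0.503135


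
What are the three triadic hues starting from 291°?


Triadic: equally spaced at 120° intervals
H1 = 291°
H2 = (291 + 120) mod 360 = 51°
H3 = (291 + 240) mod 360 = 171°
Triadic = 291°, 51°, 171°


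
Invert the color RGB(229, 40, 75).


Invert: (255-R, 255-G, 255-B)
R: 255-229 = 26
G: 255-40 = 215
B: 255-75 = 180
= RGB(26, 215, 180)


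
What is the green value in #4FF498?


Color: #4FF498
R = 4F = 79
G = F4 = 244
B = 98 = 152
Green = 244


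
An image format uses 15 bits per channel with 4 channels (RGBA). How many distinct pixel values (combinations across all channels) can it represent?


Total bits = 15 bits/channel × 4 channels = 60 bits
Distinct pixel values = 2^60
= 1,152,921,504,606,846,976 pixel values


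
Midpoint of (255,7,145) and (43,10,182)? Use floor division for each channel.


Midpoint: each channel = ⌊(C₁+C₂)/2⌋
R: ⌊(255+43)/2⌋ = 149
G: ⌊(7+10)/2⌋ = 8
B: ⌊(145+182)/2⌋ = 163
= RGB(149, 8, 163)


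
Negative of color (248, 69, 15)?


Invert: (255-R, 255-G, 255-B)
R: 255-248 = 7
G: 255-69 = 186
B: 255-15 = 240
= RGB(7, 186, 240)
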